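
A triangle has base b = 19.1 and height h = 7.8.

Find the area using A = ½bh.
A = ½·b·h = ½·19.1·7.8 = ½·148.98 = 74.49

Area = 74.49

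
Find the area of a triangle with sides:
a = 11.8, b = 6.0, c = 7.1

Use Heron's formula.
s = (11.8 + 6.0 + 7.1)/2 = 24.9/2 = 12.45
s − a = 0.65, s − b = 6.45, s − c = 5.35
s(s−a)(s−b)(s−c) = 12.45·0.65·6.45·5.35 ≈ 279.252
Area = √279.252 ≈ 16.7108

Area = 16.71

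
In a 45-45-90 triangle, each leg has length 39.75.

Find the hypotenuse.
In a 45-45-90 triangle the sides are in ratio 1 : 1 : √2, so hypotenuse = leg·√2.
Hypotenuse = 39.75·√2 ≈ 39.75·1.41421 ≈ 56.215

Hypotenuse = 39.75√2 = 56.21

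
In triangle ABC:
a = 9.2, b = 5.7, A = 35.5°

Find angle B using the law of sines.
a/sin(A) = b/sin(B)  ⇒  sin(B) = b·sin(A)/a = 5.7·sin(35.5°)/9.2
sin(35.5°) ≈ 0.580703
sin(B) ≈ 5.7·0.580703/9.2 ≈ 3.31001/9.2 ≈ 0.359783
B = arcsin(0.359783) ≈ 21.0869°
(Since b ≤ a we need B ≤ A, so the obtuse alternative 180° − 21.0869° ≈ 158.913° is rejected.)

B = 21.09°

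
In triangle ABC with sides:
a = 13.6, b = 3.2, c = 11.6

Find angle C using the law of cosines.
c² = a² + b² − 2ab·cos(C)  ⇒  cos(C) = (a² + b² − c²)/(2ab)
cos(C) = (13.6² + 3.2² − 11.6²)/(2·13.6·3.2) = (184.96 + 10.24 − 134.56)/87.04 = 60.64/87.04 ≈ 0.696691
C = arccos(0.696691) ≈ 45.8379°

C = 45.84°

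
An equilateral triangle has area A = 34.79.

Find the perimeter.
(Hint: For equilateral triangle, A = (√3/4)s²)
A = (√3/4)s²  ⇒  s² = 4A/√3 = 4·34.79/√3 = 139.16/1.73205 ≈ 80.3441
s ≈ √80.3441 ≈ 8.96349
Perimeter = 3s ≈ 3·8.96349 ≈ 26.8905

Perimeter = 26.89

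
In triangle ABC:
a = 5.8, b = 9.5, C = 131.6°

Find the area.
Two sides and the included angle (SAS): A = ½·a·b·sin(C) = ½·5.8·9.5·sin(131.6°)
sin(131.6°) ≈ 0.747798
A ≈ ½·55.1·0.747798 = 27.55·0.747798 ≈ 20.6018

Area = 20.6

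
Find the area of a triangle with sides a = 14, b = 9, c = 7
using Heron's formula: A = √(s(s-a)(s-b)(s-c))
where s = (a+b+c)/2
s = (14 + 9 + 7)/2 = 30/2 = 15
s − a = 1, s − b = 6, s − c = 8
s(s−a)(s−b)(s−c) = 15·1·6·8 = 720
Area = √720 ≈ 26.8328

s = 15.0, Area = 26.83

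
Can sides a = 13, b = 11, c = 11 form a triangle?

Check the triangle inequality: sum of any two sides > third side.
a + b vs c: 13 + 11 = 24 > 11  ✓
a + c vs b: 13 + 11 = 24 > 11  ✓
b + c vs a: 11 + 11 = 22 > 13  ✓

Yes, triangle inequality satisfied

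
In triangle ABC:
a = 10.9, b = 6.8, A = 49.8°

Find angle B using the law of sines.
a/sin(A) = b/sin(B)  ⇒  sin(B) = b·sin(A)/a = 6.8·sin(49.8°)/10.9
sin(49.8°) ≈ 0.763796
sin(B) ≈ 6.8·0.763796/10.9 ≈ 5.19381/10.9 ≈ 0.476497
B = arcsin(0.476497) ≈ 28.4568°
(Since b ≤ a we need B ≤ A, so the obtuse alternative 180° − 28.4568° ≈ 151.543° is rejected.)

B = 28.46°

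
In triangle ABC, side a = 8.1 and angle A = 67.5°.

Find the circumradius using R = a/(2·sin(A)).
R = a/(2·sin(A)) = 8.1/(2·sin(67.5°))
sin(67.5°) ≈ 0.92388
R ≈ 8.1/(2·0.92388) = 8.1/1.84776 ≈ 4.38369

R = 4.384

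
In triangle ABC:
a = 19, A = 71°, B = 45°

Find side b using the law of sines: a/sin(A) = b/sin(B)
a/sin(A) = b/sin(B)  ⇒  b = a·sin(B)/sin(A) = 19·sin(45°)/sin(71°)
sin(45°) ≈ 0.707107, sin(71°) ≈ 0.945519
b ≈ 19·0.707107/0.945519 ≈ 13.435/0.945519 ≈ 14.2092

b = 14.21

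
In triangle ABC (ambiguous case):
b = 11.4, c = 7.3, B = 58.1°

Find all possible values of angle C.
b/sin(B) = c/sin(C)  ⇒  sin(C) = c·sin(B)/b = 7.3·sin(58.1°)/11.4
sin(58.1°) ≈ 0.848972
sin(C) ≈ 7.3·0.848972/11.4 ≈ 6.19749/11.4 ≈ 0.54364
Candidate 1: C₁ = arcsin(0.54364) ≈ 32.9318°  →  A = 180° − 58.1° − 32.9318° ≈ 88.9682° > 0, valid
Candidate 2: C₂ = 180° − C₁ ≈ 147.068°  →  A = 180° − 58.1° − 147.068° ≈ -25.1682° ≤ 0, not a valid triangle

C = 32.93° (one solution)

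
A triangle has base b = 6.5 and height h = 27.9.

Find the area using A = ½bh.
A = ½·b·h = ½·6.5·27.9 = ½·181.35 = 90.675

Area = 90.675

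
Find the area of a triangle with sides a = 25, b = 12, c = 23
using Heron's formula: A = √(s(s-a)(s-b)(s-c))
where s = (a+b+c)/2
s = (25 + 12 + 23)/2 = 60/2 = 30
s − a = 5, s − b = 18, s − c = 7
s(s−a)(s−b)(s−c) = 30·5·18·7 = 18900
Area = √18900 ≈ 137.477

s = 30.0, Area = 137.5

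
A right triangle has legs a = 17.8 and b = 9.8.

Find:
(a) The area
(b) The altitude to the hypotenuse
(a) The legs are perpendicular, so Area = ½·a·b = ½·17.8·9.8 = ½·174.44 = 87.22
(b) Hypotenuse c = √(a² + b²) = √(316.84 + 96.04) = √412.88 ≈ 20.3194
    Area = ½·c·h_c  ⇒  h_c = 2·Area/c = 174.44/20.3194 ≈ 8.58488

Area = 87.22, h_c = 8.585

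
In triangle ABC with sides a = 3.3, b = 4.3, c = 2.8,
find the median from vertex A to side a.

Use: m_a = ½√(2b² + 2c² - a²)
m_a = ½√(2·4.3² + 2·2.8² − 3.3²) = ½√(2·18.49 + 2·7.84 − 10.89) = ½√(36.98 + 15.68 − 10.89) = ½√41.77
√41.77 ≈ 6.46297, so m_a ≈ 3.23149

m_a = 3.231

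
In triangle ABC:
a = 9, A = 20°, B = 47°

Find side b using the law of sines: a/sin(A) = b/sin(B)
a/sin(A) = b/sin(B)  ⇒  b = a·sin(B)/sin(A) = 9·sin(47°)/sin(20°)
sin(47°) ≈ 0.731354, sin(20°) ≈ 0.34202
b ≈ 9·0.731354/0.34202 ≈ 6.58218/0.34202 ≈ 19.245

b = 19.25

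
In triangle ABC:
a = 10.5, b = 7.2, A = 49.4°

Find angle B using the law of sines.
a/sin(A) = b/sin(B)  ⇒  sin(B) = b·sin(A)/a = 7.2·sin(49.4°)/10.5
sin(49.4°) ≈ 0.759271
sin(B) ≈ 7.2·0.759271/10.5 ≈ 5.46675/10.5 ≈ 0.520643
B = arcsin(0.520643) ≈ 31.3754°
(Since b ≤ a we need B ≤ A, so the obtuse alternative 180° − 31.3754° ≈ 148.625° is rejected.)

B = 31.38°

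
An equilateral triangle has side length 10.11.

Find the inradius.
r = Area/s with s the semi-perimeter.
Area = (√3/4)·10.11² = (√3/4)·102.2121 ≈ 0.433013·102.2121 ≈ 44.2591
s = 3·10.11/2 = 15.165
r ≈ 44.2591/15.165 ≈ 2.91851
(Equivalently r = side/(2√3) = 10.11/3.4641 ≈ 2.91851.)

r = 2.919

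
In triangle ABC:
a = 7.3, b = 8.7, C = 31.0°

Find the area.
Two sides and the included angle (SAS): A = ½·a·b·sin(C) = ½·7.3·8.7·sin(31.0°)
sin(31.0°) ≈ 0.515038
A ≈ ½·63.51·0.515038 = 31.755·0.515038 ≈ 16.355

Area = 16.36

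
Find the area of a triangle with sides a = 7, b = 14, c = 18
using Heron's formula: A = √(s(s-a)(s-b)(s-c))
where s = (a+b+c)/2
s = (7 + 14 + 18)/2 = 39/2 = 19.5
s − a = 12.5, s − b = 5.5, s − c = 1.5
s(s−a)(s−b)(s−c) = 19.5·12.5·5.5·1.5 = 2010.9375
Area = √2010.9375 ≈ 44.8435

s = 19.5, Area = 44.84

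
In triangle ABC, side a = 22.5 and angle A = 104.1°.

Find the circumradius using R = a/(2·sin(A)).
R = a/(2·sin(A)) = 22.5/(2·sin(104.1°))
sin(104.1°) ≈ 0.969872
R ≈ 22.5/(2·0.969872) = 22.5/1.93974 ≈ 11.5995

R = 11.6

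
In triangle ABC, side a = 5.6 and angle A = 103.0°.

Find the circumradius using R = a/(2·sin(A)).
R = a/(2·sin(A)) = 5.6/(2·sin(103.0°))
sin(103.0°) ≈ 0.97437
R ≈ 5.6/(2·0.97437) = 5.6/1.94874 ≈ 2.87365

R = 2.874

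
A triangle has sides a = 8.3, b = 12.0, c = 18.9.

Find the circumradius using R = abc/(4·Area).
First find the area with Heron's formula.
s = (8.3 + 12.0 + 18.9)/2 = 19.6
Area = √(s(s−a)(s−b)(s−c)) = √(19.6·11.3·7.6·0.7) ≈ √1178.27 ≈ 34.326
abc = 8.3·12.0·18.9 = 1882.44
R = abc/(4·Area) ≈ 1882.44/(4·34.326) = 1882.44/137.304 ≈ 13.71

R = 13.71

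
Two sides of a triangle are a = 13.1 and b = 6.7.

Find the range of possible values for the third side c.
Triangle inequality: |a − b| < c < a + b
|a − b| = |13.1 − 6.7| = 6.4
a + b = 13.1 + 6.7 = 19.8

6.4 < c < 19.8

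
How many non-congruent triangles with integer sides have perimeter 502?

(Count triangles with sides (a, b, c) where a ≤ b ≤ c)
Let a ≤ b ≤ c with a + b + c = 502. The only binding inequality is a + b > c, i.e. 502 − c > c, so c < 502/2; and c ≥ 502/3 since c is the largest side.
So 168 ≤ c ≤ 250. For each c, b runs from ⌈(502 − c)/2⌉ up to c (then a = 502 − b − c satisfies 1 ≤ a ≤ b automatically), giving c − ⌈(502 − c)/2⌉ + 1 choices.
Summing over c: 2 + 3 + 5 + 6 + … + 123 + 125  (83 terms, c = 168, …, 250) = 5250
Check (closed form: nearest integer to p²/48 for even p, (p+3)²/48 for odd p): 502²/48 = 252004/48 ≈ 5250.08 → 5250

5250 triangles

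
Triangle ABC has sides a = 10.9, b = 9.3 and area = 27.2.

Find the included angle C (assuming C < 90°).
Area = ½·a·b·sin(C)  ⇒  sin(C) = 2·Area/(a·b) = 2·27.2/(10.9·9.3) = 54.4/101.37 ≈ 0.536648
C = arcsin(0.536648) ≈ 32.4557° (taking the acute solution since C < 90°)

C = 32.46°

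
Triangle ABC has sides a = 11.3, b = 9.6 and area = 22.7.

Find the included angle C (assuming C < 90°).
Area = ½·a·b·sin(C)  ⇒  sin(C) = 2·Area/(a·b) = 2·22.7/(11.3·9.6) = 45.4/108.48 ≈ 0.41851
C = arcsin(0.41851) ≈ 24.7406° (taking the acute solution since C < 90°)

C = 24.74°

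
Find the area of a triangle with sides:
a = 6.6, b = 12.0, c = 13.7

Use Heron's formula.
s = (6.6 + 12.0 + 13.7)/2 = 32.3/2 = 16.15
s − a = 9.55, s − b = 4.15, s − c = 2.45
s(s−a)(s−b)(s−c) = 16.15·9.55·4.15·2.45 ≈ 1568.16
Area = √1568.16 ≈ 39.6

Area = 39.6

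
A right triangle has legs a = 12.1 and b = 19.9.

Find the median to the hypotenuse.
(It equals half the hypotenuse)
Hypotenuse c = √(a² + b²) = √(146.41 + 396.01) = √542.42 ≈ 23.2899
Median to hypotenuse = c/2 ≈ 23.2899/2 ≈ 11.645

Median = 11.64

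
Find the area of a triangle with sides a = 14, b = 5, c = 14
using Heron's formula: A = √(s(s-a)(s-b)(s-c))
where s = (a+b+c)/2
s = (14 + 5 + 14)/2 = 33/2 = 16.5
s − a = 2.5, s − b = 11.5, s − c = 2.5
s(s−a)(s−b)(s−c) = 16.5·2.5·11.5·2.5 = 1185.9375
Area = √1185.9375 ≈ 34.4374

s = 16.5, Area = 34.44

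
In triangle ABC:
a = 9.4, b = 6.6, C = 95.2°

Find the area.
Two sides and the included angle (SAS): A = ½·a·b·sin(C) = ½·9.4·6.6·sin(95.2°)
sin(95.2°) ≈ 0.995884
A ≈ ½·62.04·0.995884 = 31.02·0.995884 ≈ 30.8923

Area = 30.89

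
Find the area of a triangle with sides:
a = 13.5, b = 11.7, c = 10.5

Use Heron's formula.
s = (13.5 + 11.7 + 10.5)/2 = 35.7/2 = 17.85
s − a = 4.35, s − b = 6.15, s − c = 7.35
s(s−a)(s−b)(s−c) = 17.85·4.35·6.15·7.35 ≈ 3509.86
Area = √3509.86 ≈ 59.2441

Area = 59.24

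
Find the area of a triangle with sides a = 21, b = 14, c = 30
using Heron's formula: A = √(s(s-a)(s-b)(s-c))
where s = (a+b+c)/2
s = (21 + 14 + 30)/2 = 65/2 = 32.5
s − a = 11.5, s − b = 18.5, s − c = 2.5
s(s−a)(s−b)(s−c) = 32.5·11.5·18.5·2.5 = 17285.9375
Area = √17285.9375 ≈ 131.476

s = 32.5, Area = 131.5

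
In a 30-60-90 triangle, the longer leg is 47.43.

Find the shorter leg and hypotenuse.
In a 30-60-90 triangle the sides are in ratio 1 : √3 : 2, so short leg = long leg/√3 and hypotenuse = 2·(short leg).
Short leg = 47.43/√3 ≈ 47.43/1.73205 ≈ 27.3837
Hypotenuse = 2·27.3837 ≈ 54.7674

Short leg = 27.38, Hypotenuse = 54.77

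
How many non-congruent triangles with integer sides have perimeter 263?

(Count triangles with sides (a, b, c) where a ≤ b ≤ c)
Let a ≤ b ≤ c with a + b + c = 263. The only binding inequality is a + b > c, i.e. 263 − c > c, so c < 263/2; and c ≥ 263/3 since c is the largest side.
So 88 ≤ c ≤ 131. For each c, b runs from ⌈(263 − c)/2⌉ up to c (then a = 263 − b − c satisfies 1 ≤ a ≤ b automatically), giving c − ⌈(263 − c)/2⌉ + 1 choices.
Summing over c: 1 + 3 + 4 + 6 + … + 64 + 66  (44 terms, c = 88, …, 131) = 1474
Check (closed form: nearest integer to p²/48 for even p, (p+3)²/48 for odd p): (263+3)²/48 = 266²/48 = 70756/48 ≈ 1474.08 → 1474

1474 triangles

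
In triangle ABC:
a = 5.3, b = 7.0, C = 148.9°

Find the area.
Two sides and the included angle (SAS): A = ½·a·b·sin(C) = ½·5.3·7.0·sin(148.9°)
sin(148.9°) ≈ 0.516533
A ≈ ½·37.1·0.516533 = 18.55·0.516533 ≈ 9.58169

Area = 9.582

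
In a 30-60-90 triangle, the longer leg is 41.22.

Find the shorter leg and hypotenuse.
In a 30-60-90 triangle the sides are in ratio 1 : √3 : 2, so short leg = long leg/√3 and hypotenuse = 2·(short leg).
Short leg = 41.22/√3 ≈ 41.22/1.73205 ≈ 23.7984
Hypotenuse = 2·23.7984 ≈ 47.5968

Short leg = 23.8, Hypotenuse = 47.6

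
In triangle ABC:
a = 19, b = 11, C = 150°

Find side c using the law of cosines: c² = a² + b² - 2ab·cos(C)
c² = 19² + 11² − 2·19·11·cos(150°)
cos(150°) ≈ -0.866025
c² ≈ 361 + 121 − 418·(-0.866025) ≈ 482 + 361.999 ≈ 843.999
c ≈ √843.999 ≈ 29.0517

c = 29.05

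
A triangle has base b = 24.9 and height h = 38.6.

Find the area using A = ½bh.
A = ½·b·h = ½·24.9·38.6 = ½·961.14 = 480.57

Area = 480.57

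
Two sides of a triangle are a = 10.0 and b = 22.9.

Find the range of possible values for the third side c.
Triangle inequality: |a − b| < c < a + b
|a − b| = |10.0 − 22.9| = 12.9
a + b = 10.0 + 22.9 = 32.9

12.9 < c < 32.9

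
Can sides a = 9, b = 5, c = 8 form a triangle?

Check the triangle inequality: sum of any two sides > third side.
a + b vs c: 9 + 5 = 14 > 8  ✓
a + c vs b: 9 + 8 = 17 > 5  ✓
b + c vs a: 5 + 8 = 13 > 9  ✓

Yes, triangle inequality satisfied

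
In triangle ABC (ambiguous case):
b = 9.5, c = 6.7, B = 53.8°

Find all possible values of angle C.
b/sin(B) = c/sin(C)  ⇒  sin(C) = c·sin(B)/b = 6.7·sin(53.8°)/9.5
sin(53.8°) ≈ 0.80696
sin(C) ≈ 6.7·0.80696/9.5 ≈ 5.40663/9.5 ≈ 0.569119
Candidate 1: C₁ = arcsin(0.569119) ≈ 34.6888°  →  A = 180° − 53.8° − 34.6888° ≈ 91.5112° > 0, valid
Candidate 2: C₂ = 180° − C₁ ≈ 145.311°  →  A = 180° − 53.8° − 145.311° ≈ -19.1112° ≤ 0, not a valid triangle

C = 34.69° (one solution)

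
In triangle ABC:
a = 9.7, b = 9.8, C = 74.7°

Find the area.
Two sides and the included angle (SAS): A = ½·a·b·sin(C) = ½·9.7·9.8·sin(74.7°)
sin(74.7°) ≈ 0.964557
A ≈ ½·95.06·0.964557 = 47.53·0.964557 ≈ 45.8454

Area = 45.85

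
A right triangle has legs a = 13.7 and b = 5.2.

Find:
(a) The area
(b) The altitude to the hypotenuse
(a) The legs are perpendicular, so Area = ½·a·b = ½·13.7·5.2 = ½·71.24 = 35.62
(b) Hypotenuse c = √(a² + b²) = √(187.69 + 27.04) = √214.73 ≈ 14.6537
    Area = ½·c·h_c  ⇒  h_c = 2·Area/c = 71.24/14.6537 ≈ 4.86158

Area = 35.62, h_c = 4.862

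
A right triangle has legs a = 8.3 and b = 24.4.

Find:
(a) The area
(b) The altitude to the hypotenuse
(a) The legs are perpendicular, so Area = ½·a·b = ½·8.3·24.4 = ½·202.52 = 101.26
(b) Hypotenuse c = √(a² + b²) = √(68.89 + 595.36) = √664.25 ≈ 25.773
    Area = ½·c·h_c  ⇒  h_c = 2·Area/c = 202.52/25.773 ≈ 7.85782

Area = 101.26, h_c = 7.858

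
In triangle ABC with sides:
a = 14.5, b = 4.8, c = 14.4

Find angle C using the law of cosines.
c² = a² + b² − 2ab·cos(C)  ⇒  cos(C) = (a² + b² − c²)/(2ab)
cos(C) = (14.5² + 4.8² − 14.4²)/(2·14.5·4.8) = (210.25 + 23.04 − 207.36)/139.2 = 25.93/139.2 ≈ 0.186279
C = arccos(0.186279) ≈ 79.2643°

C = 79.26°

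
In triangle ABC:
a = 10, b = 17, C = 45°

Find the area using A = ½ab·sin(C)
A = ½·a·b·sin(C) = ½·10·17·sin(45°)
sin(45°) ≈ 0.707107
A ≈ ½·170·0.707107 = 85·0.707107 ≈ 60.1041

Area = 60.1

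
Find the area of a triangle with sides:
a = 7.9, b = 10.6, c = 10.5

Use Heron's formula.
s = (7.9 + 10.6 + 10.5)/2 = 29/2 = 14.5
s − a = 6.6, s − b = 3.9, s − c = 4
s(s−a)(s−b)(s−c) = 14.5·6.6·3.9·4 ≈ 1492.92
Area = √1492.92 ≈ 38.6383

Area = 38.64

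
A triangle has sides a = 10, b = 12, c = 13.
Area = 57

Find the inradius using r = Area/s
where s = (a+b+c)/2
s = (10 + 12 + 13)/2 = 35/2 = 17.5
r = Area/s = 57/17.5 ≈ 3.25714

r = 3.257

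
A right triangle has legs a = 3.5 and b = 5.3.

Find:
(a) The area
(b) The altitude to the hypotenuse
(a) The legs are perpendicular, so Area = ½·a·b = ½·3.5·5.3 = ½·18.55 = 9.275
(b) Hypotenuse c = √(a² + b²) = √(12.25 + 28.09) = √40.34 ≈ 6.35138
    Area = ½·c·h_c  ⇒  h_c = 2·Area/c = 18.55/6.35138 ≈ 2.92063

Area = 9.275, h_c = 2.921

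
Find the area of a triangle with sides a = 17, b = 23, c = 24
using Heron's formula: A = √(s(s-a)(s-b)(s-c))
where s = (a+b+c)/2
s = (17 + 23 + 24)/2 = 64/2 = 32
s − a = 15, s − b = 9, s − c = 8
s(s−a)(s−b)(s−c) = 32·15·9·8 = 34560
Area = √34560 ≈ 185.903

s = 32.0, Area = 185.9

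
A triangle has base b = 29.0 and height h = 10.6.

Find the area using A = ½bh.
A = ½·b·h = ½·29.0·10.6 = ½·307.4 = 153.7

Area = 153.7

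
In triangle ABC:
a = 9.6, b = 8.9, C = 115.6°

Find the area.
Two sides and the included angle (SAS): A = ½·a·b·sin(C) = ½·9.6·8.9·sin(115.6°)
sin(115.6°) ≈ 0.901833
A ≈ ½·85.44·0.901833 = 42.72·0.901833 ≈ 38.5263

Area = 38.53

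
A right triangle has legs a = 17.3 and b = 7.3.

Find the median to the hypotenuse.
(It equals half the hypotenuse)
Hypotenuse c = √(a² + b²) = √(299.29 + 53.29) = √352.58 ≈ 18.7771
Median to hypotenuse = c/2 ≈ 18.7771/2 ≈ 9.38856

Median = 9.389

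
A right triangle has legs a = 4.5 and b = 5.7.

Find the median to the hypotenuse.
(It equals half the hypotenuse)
Hypotenuse c = √(a² + b²) = √(20.25 + 32.49) = √52.74 ≈ 7.26223
Median to hypotenuse = c/2 ≈ 7.26223/2 ≈ 3.63112

Median = 3.631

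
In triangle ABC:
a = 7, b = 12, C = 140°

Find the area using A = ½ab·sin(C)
A = ½·a·b·sin(C) = ½·7·12·sin(140°)
sin(140°) ≈ 0.642788
A ≈ ½·84·0.642788 = 42·0.642788 ≈ 26.9971

Area = 27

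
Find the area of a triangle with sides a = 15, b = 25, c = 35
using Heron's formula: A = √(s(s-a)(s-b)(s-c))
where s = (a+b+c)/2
s = (15 + 25 + 35)/2 = 75/2 = 37.5
s − a = 22.5, s − b = 12.5, s − c = 2.5
s(s−a)(s−b)(s−c) = 37.5·22.5·12.5·2.5 = 26367.1875
Area = √26367.1875 ≈ 162.38

s = 37.5, Area = 162.4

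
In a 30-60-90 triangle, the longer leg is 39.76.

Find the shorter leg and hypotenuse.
In a 30-60-90 triangle the sides are in ratio 1 : √3 : 2, so short leg = long leg/√3 and hypotenuse = 2·(short leg).
Short leg = 39.76/√3 ≈ 39.76/1.73205 ≈ 22.9554
Hypotenuse = 2·22.9554 ≈ 45.9109

Short leg = 22.96, Hypotenuse = 45.91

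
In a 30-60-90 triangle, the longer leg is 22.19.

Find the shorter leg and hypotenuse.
In a 30-60-90 triangle the sides are in ratio 1 : √3 : 2, so short leg = long leg/√3 and hypotenuse = 2·(short leg).
Short leg = 22.19/√3 ≈ 22.19/1.73205 ≈ 12.8114
Hypotenuse = 2·12.8114 ≈ 25.6228

Short leg = 12.81, Hypotenuse = 25.62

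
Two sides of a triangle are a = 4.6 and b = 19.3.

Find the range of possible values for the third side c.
Triangle inequality: |a − b| < c < a + b
|a − b| = |4.6 − 19.3| = 14.7
a + b = 4.6 + 19.3 = 23.9

14.7 < c < 23.9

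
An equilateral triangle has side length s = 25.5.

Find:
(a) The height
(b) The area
(a) The height splits the triangle into two 30-60-90 halves: h = s·√3/2 = 25.5·1.73205/2 ≈ 44.1673/2 ≈ 22.0836
(b) Area = (√3/4)·s² = (√3/4)·25.5² = (√3/4)·650.25 ≈ 0.433013·650.25 ≈ 281.567

Height = 22.08, Area = 281.6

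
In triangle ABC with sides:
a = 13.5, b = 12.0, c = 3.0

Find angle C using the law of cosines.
c² = a² + b² − 2ab·cos(C)  ⇒  cos(C) = (a² + b² − c²)/(2ab)
cos(C) = (13.5² + 12.0² − 3.0²)/(2·13.5·12.0) = (182.25 + 144 − 9)/324 = 317.25/324 ≈ 0.979167
C = arccos(0.979167) ≈ 11.7159°

C = 11.72°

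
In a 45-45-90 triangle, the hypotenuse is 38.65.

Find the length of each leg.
In a 45-45-90 triangle hypotenuse = leg·√2, so leg = hypotenuse/√2.
Leg = 38.65/√2 ≈ 38.65/1.41421 ≈ 27.3297

Each leg = 27.33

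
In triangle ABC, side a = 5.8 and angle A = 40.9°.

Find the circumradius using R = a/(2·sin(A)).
R = a/(2·sin(A)) = 5.8/(2·sin(40.9°))
sin(40.9°) ≈ 0.654741
R ≈ 5.8/(2·0.654741) = 5.8/1.30948 ≈ 4.42923

R = 4.429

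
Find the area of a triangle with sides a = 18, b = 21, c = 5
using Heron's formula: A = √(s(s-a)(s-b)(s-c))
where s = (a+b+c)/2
s = (18 + 21 + 5)/2 = 44/2 = 22
s − a = 4, s − b = 1, s − c = 17
s(s−a)(s−b)(s−c) = 22·4·1·17 = 1496
Area = √1496 ≈ 38.6782

s = 22.0, Area = 38.68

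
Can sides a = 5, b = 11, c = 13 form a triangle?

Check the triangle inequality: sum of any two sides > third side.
a + b vs c: 5 + 11 = 16 > 13  ✓
a + c vs b: 5 + 13 = 18 > 11  ✓
b + c vs a: 11 + 13 = 24 > 5  ✓

Yes, triangle inequality satisfied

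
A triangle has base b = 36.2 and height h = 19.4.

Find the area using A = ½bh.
A = ½·b·h = ½·36.2·19.4 = ½·702.28 = 351.14

Area = 351.14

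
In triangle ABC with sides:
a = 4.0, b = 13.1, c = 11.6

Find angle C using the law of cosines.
c² = a² + b² − 2ab·cos(C)  ⇒  cos(C) = (a² + b² − c²)/(2ab)
cos(C) = (4.0² + 13.1² − 11.6²)/(2·4.0·13.1) = (16 + 171.61 − 134.56)/104.8 = 53.05/104.8 ≈ 0.506202
C = arccos(0.506202) ≈ 59.5888°

C = 59.59°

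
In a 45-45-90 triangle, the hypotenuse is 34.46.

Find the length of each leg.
In a 45-45-90 triangle hypotenuse = leg·√2, so leg = hypotenuse/√2.
Leg = 34.46/√2 ≈ 34.46/1.41421 ≈ 24.3669

Each leg = 24.37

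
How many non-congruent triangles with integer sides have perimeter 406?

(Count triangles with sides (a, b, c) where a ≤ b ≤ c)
Let a ≤ b ≤ c with a + b + c = 406. The only binding inequality is a + b > c, i.e. 406 − c > c, so c < 406/2; and c ≥ 406/3 since c is the largest side.
So 136 ≤ c ≤ 202. For each c, b runs from ⌈(406 − c)/2⌉ up to c (then a = 406 − b − c satisfies 1 ≤ a ≤ b automatically), giving c − ⌈(406 − c)/2⌉ + 1 choices.
Summing over c: 2 + 3 + 5 + 6 + … + 99 + 101  (67 terms, c = 136, …, 202) = 3434
Check (closed form: nearest integer to p²/48 for even p, (p+3)²/48 for odd p): 406²/48 = 164836/48 ≈ 3434.08 → 3434

3434 triangles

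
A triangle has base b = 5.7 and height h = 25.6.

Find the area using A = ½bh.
A = ½·b·h = ½·5.7·25.6 = ½·145.92 = 72.96

Area = 72.96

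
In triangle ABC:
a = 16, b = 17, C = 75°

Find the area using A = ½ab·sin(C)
A = ½·a·b·sin(C) = ½·16·17·sin(75°)
sin(75°) ≈ 0.965926
A ≈ ½·272·0.965926 = 136·0.965926 ≈ 131.366

Area = 131.4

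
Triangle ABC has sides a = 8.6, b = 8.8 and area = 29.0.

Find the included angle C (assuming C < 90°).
Area = ½·a·b·sin(C)  ⇒  sin(C) = 2·Area/(a·b) = 2·29.0/(8.6·8.8) = 58/75.68 ≈ 0.766385
C = arcsin(0.766385) ≈ 50.0303° (taking the acute solution since C < 90°)

C = 50.03°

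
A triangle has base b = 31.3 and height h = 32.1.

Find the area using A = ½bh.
A = ½·b·h = ½·31.3·32.1 = ½·1004.73 = 502.365

Area = 502.365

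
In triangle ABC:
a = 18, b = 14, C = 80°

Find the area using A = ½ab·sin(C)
A = ½·a·b·sin(C) = ½·18·14·sin(80°)
sin(80°) ≈ 0.984808
A ≈ ½·252·0.984808 = 126·0.984808 ≈ 124.086

Area = 124.1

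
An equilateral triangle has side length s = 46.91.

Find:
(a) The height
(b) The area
(a) The height splits the triangle into two 30-60-90 halves: h = s·√3/2 = 46.91·1.73205/2 ≈ 81.2505/2 ≈ 40.6253
(b) Area = (√3/4)·s² = (√3/4)·46.91² = (√3/4)·2200.5481 ≈ 0.433013·2200.5481 ≈ 952.865

Height = 40.63, Area = 952.9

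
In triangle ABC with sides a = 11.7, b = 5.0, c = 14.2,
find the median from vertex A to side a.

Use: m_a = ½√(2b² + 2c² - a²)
m_a = ½√(2·5.0² + 2·14.2² − 11.7²) = ½√(2·25 + 2·201.64 − 136.89) = ½√(50 + 403.28 − 136.89) = ½√316.39
√316.39 ≈ 17.7874, so m_a ≈ 8.89368

m_a = 8.894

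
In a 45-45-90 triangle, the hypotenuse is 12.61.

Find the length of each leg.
In a 45-45-90 triangle hypotenuse = leg·√2, so leg = hypotenuse/√2.
Leg = 12.61/√2 ≈ 12.61/1.41421 ≈ 8.91662

Each leg = 8.917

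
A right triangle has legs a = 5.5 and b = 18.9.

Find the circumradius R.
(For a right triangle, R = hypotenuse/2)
Hypotenuse c = √(a² + b²) = √(30.25 + 357.21) = √387.46 ≈ 19.684
R = c/2 ≈ 19.684/2 ≈ 9.842

R = 9.842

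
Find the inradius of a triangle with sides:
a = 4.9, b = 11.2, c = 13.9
r = Area/s where s is the semi-perimeter.
s = (4.9 + 11.2 + 13.9)/2 = 30/2 = 15
Area = √(s(s−a)(s−b)(s−c)) = √(15·10.1·3.8·1.1) ≈ √633.27 ≈ 25.1649
r ≈ 25.1649/15 ≈ 1.67766

r = 1.678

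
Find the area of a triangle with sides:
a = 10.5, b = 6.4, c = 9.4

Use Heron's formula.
s = (10.5 + 6.4 + 9.4)/2 = 26.3/2 = 13.15
s − a = 2.65, s − b = 6.75, s − c = 3.75
s(s−a)(s−b)(s−c) = 13.15·2.65·6.75·3.75 ≈ 882.077
Area = √882.077 ≈ 29.6998

Area = 29.7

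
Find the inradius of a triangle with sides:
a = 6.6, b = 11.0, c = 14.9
r = Area/s where s is the semi-perimeter.
s = (6.6 + 11.0 + 14.9)/2 = 32.5/2 = 16.25
Area = √(s(s−a)(s−b)(s−c)) = √(16.25·9.65·5.25·1.35) ≈ √1111.41 ≈ 33.3378
r ≈ 33.3378/16.25 ≈ 2.05156

r = 2.052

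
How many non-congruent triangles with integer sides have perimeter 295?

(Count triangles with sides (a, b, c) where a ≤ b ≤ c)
Let a ≤ b ≤ c with a + b + c = 295. The only binding inequality is a + b > c, i.e. 295 − c > c, so c < 295/2; and c ≥ 295/3 since c is the largest side.
So 99 ≤ c ≤ 147. For each c, b runs from ⌈(295 − c)/2⌉ up to c (then a = 295 − b − c satisfies 1 ≤ a ≤ b automatically), giving c − ⌈(295 − c)/2⌉ + 1 choices.
Summing over c: 2 + 3 + 5 + 6 + … + 72 + 74  (49 terms, c = 99, …, 147) = 1850
Check (closed form: nearest integer to p²/48 for even p, (p+3)²/48 for odd p): (295+3)²/48 = 298²/48 = 88804/48 ≈ 1850.08 → 1850

1850 triangles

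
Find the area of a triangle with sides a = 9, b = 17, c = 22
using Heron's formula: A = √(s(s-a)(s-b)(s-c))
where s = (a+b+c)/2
s = (9 + 17 + 22)/2 = 48/2 = 24
s − a = 15, s − b = 7, s − c = 2
s(s−a)(s−b)(s−c) = 24·15·7·2 = 5040
Area = √5040 ≈ 70.993

s = 24.0, Area = 70.99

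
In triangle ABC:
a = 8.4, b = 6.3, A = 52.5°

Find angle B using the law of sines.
a/sin(A) = b/sin(B)  ⇒  sin(B) = b·sin(A)/a = 6.3·sin(52.5°)/8.4
sin(52.5°) ≈ 0.793353
sin(B) ≈ 6.3·0.793353/8.4 ≈ 4.99813/8.4 ≈ 0.595015
B = arcsin(0.595015) ≈ 36.5137°
(Since b ≤ a we need B ≤ A, so the obtuse alternative 180° − 36.5137° ≈ 143.486° is rejected.)

B = 36.51°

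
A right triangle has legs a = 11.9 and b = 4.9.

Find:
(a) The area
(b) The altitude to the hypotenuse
(a) The legs are perpendicular, so Area = ½·a·b = ½·11.9·4.9 = ½·58.31 = 29.155
(b) Hypotenuse c = √(a² + b²) = √(141.61 + 24.01) = √165.62 ≈ 12.8693
    Area = ½·c·h_c  ⇒  h_c = 2·Area/c = 58.31/12.8693 ≈ 4.53092

Area = 29.155, h_c = 4.531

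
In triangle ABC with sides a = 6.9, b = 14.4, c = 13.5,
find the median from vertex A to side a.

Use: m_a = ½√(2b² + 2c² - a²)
m_a = ½√(2·14.4² + 2·13.5² − 6.9²) = ½√(2·207.36 + 2·182.25 − 47.61) = ½√(414.72 + 364.5 − 47.61) = ½√731.61
√731.61 ≈ 27.0483, so m_a ≈ 13.5241

m_a = 13.52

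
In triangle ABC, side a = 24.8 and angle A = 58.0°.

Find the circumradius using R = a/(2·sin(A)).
R = a/(2·sin(A)) = 24.8/(2·sin(58.0°))
sin(58.0°) ≈ 0.848048
R ≈ 24.8/(2·0.848048) = 24.8/1.6961 ≈ 14.6218

R = 14.62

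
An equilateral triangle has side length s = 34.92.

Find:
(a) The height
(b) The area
(a) The height splits the triangle into two 30-60-90 halves: h = s·√3/2 = 34.92·1.73205/2 ≈ 60.4832/2 ≈ 30.2416
(b) Area = (√3/4)·s² = (√3/4)·34.92² = (√3/4)·1219.4064 ≈ 0.433013·1219.4064 ≈ 528.018

Height = 30.24, Area = 528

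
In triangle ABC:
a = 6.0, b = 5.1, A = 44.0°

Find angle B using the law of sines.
a/sin(A) = b/sin(B)  ⇒  sin(B) = b·sin(A)/a = 5.1·sin(44.0°)/6.0
sin(44.0°) ≈ 0.694658
sin(B) ≈ 5.1·0.694658/6.0 ≈ 3.54276/6.0 ≈ 0.59046
B = arcsin(0.59046) ≈ 36.1896°
(Since b ≤ a we need B ≤ A, so the obtuse alternative 180° − 36.1896° ≈ 143.81° is rejected.)

B = 36.19°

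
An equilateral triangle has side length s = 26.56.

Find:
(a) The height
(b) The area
(a) The height splits the triangle into two 30-60-90 halves: h = s·√3/2 = 26.56·1.73205/2 ≈ 46.0033/2 ≈ 23.0016
(b) Area = (√3/4)·s² = (√3/4)·26.56² = (√3/4)·705.4336 ≈ 0.433013·705.4336 ≈ 305.462

Height = 23, Area = 305.5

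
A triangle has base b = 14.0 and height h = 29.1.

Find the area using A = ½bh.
A = ½·b·h = ½·14.0·29.1 = ½·407.4 = 203.7

Area = 203.7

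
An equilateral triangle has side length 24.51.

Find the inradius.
r = Area/s with s the semi-perimeter.
Area = (√3/4)·24.51² = (√3/4)·600.7401 ≈ 0.433013·600.7401 ≈ 260.128
s = 3·24.51/2 = 36.765
r ≈ 260.128/36.765 ≈ 7.07543
(Equivalently r = side/(2√3) = 24.51/3.4641 ≈ 7.07543.)

r = 7.075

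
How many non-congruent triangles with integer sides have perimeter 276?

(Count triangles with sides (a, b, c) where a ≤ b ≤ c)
Let a ≤ b ≤ c with a + b + c = 276. The only binding inequality is a + b > c, i.e. 276 − c > c, so c < 276/2; and c ≥ 276/3 since c is the largest side.
So 92 ≤ c ≤ 137. For each c, b runs from ⌈(276 − c)/2⌉ up to c (then a = 276 − b − c satisfies 1 ≤ a ≤ b automatically), giving c − ⌈(276 − c)/2⌉ + 1 choices.
Summing over c: 1 + 2 + 4 + 5 + … + 67 + 68  (46 terms, c = 92, …, 137) = 1587
Check (closed form: nearest integer to p²/48 for even p, (p+3)²/48 for odd p): 276²/48 = 76176/48 ≈ 1587.00 → 1587

1587 triangles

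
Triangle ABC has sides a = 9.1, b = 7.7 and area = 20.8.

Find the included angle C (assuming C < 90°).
Area = ½·a·b·sin(C)  ⇒  sin(C) = 2·Area/(a·b) = 2·20.8/(9.1·7.7) = 41.6/70.07 ≈ 0.593692
C = arcsin(0.593692) ≈ 36.4194° (taking the acute solution since C < 90°)

C = 36.42°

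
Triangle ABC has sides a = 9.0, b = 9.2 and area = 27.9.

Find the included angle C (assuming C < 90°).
Area = ½·a·b·sin(C)  ⇒  sin(C) = 2·Area/(a·b) = 2·27.9/(9.0·9.2) = 55.8/82.8 ≈ 0.673913
C = arcsin(0.673913) ≈ 42.3698° (taking the acute solution since C < 90°)

C = 42.37°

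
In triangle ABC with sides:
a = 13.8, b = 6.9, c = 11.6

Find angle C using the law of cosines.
c² = a² + b² − 2ab·cos(C)  ⇒  cos(C) = (a² + b² − c²)/(2ab)
cos(C) = (13.8² + 6.9² − 11.6²)/(2·13.8·6.9) = (190.44 + 47.61 − 134.56)/190.44 = 103.49/190.44 ≈ 0.543426
C = arccos(0.543426) ≈ 57.0828°

C = 57.08°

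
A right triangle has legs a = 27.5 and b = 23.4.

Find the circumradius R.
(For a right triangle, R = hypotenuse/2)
Hypotenuse c = √(a² + b²) = √(756.25 + 547.56) = √1303.81 ≈ 36.1083
R = c/2 ≈ 36.1083/2 ≈ 18.0542

R = 18.05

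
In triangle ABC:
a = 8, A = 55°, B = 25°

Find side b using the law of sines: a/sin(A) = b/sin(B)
a/sin(A) = b/sin(B)  ⇒  b = a·sin(B)/sin(A) = 8·sin(25°)/sin(55°)
sin(25°) ≈ 0.422618, sin(55°) ≈ 0.819152
b ≈ 8·0.422618/0.819152 ≈ 3.38095/0.819152 ≈ 4.12737

b = 4.127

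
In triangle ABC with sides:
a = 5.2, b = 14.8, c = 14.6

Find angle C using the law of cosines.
c² = a² + b² − 2ab·cos(C)  ⇒  cos(C) = (a² + b² − c²)/(2ab)
cos(C) = (5.2² + 14.8² − 14.6²)/(2·5.2·14.8) = (27.04 + 219.04 − 213.16)/153.92 = 32.92/153.92 ≈ 0.213877
C = arccos(0.213877) ≈ 77.6503°

C = 77.65°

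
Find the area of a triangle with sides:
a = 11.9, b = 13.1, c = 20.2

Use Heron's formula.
s = (11.9 + 13.1 + 20.2)/2 = 45.2/2 = 22.6
s − a = 10.7, s − b = 9.5, s − c = 2.4
s(s−a)(s−b)(s−c) = 22.6·10.7·9.5·2.4 ≈ 5513.5
Area = √5513.5 ≈ 74.2529

Area = 74.25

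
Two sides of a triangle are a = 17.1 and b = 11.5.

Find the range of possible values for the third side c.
Triangle inequality: |a − b| < c < a + b
|a − b| = |17.1 − 11.5| = 5.6
a + b = 17.1 + 11.5 = 28.6

5.6 < c < 28.6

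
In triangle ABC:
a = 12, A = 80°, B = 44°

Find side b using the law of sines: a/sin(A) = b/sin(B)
a/sin(A) = b/sin(B)  ⇒  b = a·sin(B)/sin(A) = 12·sin(44°)/sin(80°)
sin(44°) ≈ 0.694658, sin(80°) ≈ 0.984808
b ≈ 12·0.694658/0.984808 ≈ 8.3359/0.984808 ≈ 8.4645

b = 8.464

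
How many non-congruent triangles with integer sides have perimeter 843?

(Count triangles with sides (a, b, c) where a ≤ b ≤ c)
Let a ≤ b ≤ c with a + b + c = 843. The only binding inequality is a + b > c, i.e. 843 − c > c, so c < 843/2; and c ≥ 843/3 since c is the largest side.
So 281 ≤ c ≤ 421. For each c, b runs from ⌈(843 − c)/2⌉ up to c (then a = 843 − b − c satisfies 1 ≤ a ≤ b automatically), giving c − ⌈(843 − c)/2⌉ + 1 choices.
Summing over c: 1 + 2 + 4 + 5 + … + 209 + 211  (141 terms, c = 281, …, 421) = 14911
Check (closed form: nearest integer to p²/48 for even p, (p+3)²/48 for odd p): (843+3)²/48 = 846²/48 = 715716/48 ≈ 14910.75 → 14911

14911 triangles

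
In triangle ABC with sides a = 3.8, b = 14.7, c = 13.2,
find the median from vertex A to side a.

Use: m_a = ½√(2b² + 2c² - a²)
m_a = ½√(2·14.7² + 2·13.2² − 3.8²) = ½√(2·216.09 + 2·174.24 − 14.44) = ½√(432.18 + 348.48 − 14.44) = ½√766.22
√766.22 ≈ 27.6807, so m_a ≈ 13.8403

m_a = 13.84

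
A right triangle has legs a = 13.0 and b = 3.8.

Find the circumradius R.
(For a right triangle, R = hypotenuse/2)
Hypotenuse c = √(a² + b²) = √(169 + 14.44) = √183.44 ≈ 13.544
R = c/2 ≈ 13.544/2 ≈ 6.772

R = 6.772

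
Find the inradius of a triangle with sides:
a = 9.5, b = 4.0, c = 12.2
r = Area/s where s is the semi-perimeter.
s = (9.5 + 4.0 + 12.2)/2 = 25.7/2 = 12.85
Area = √(s(s−a)(s−b)(s−c)) = √(12.85·3.35·8.85·0.65) ≈ √247.631 ≈ 15.7363
r ≈ 15.7363/12.85 ≈ 1.22461

r = 1.225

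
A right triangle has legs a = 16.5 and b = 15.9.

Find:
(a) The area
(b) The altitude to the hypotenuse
(a) The legs are perpendicular, so Area = ½·a·b = ½·16.5·15.9 = ½·262.35 = 131.175
(b) Hypotenuse c = √(a² + b²) = √(272.25 + 252.81) = √525.06 ≈ 22.9142
    Area = ½·c·h_c  ⇒  h_c = 2·Area/c = 262.35/22.9142 ≈ 11.4492

Area = 131.175, h_c = 11.45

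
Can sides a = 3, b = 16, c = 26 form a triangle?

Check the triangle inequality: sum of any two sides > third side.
a + b vs c: 3 + 16 = 19 ≤ 26  ✗
a + c vs b: 3 + 26 = 29 > 16  ✓
b + c vs a: 16 + 26 = 42 > 3  ✓

No: 3 + 16 = 19 is not > 26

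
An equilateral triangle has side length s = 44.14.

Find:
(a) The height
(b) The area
(a) The height splits the triangle into two 30-60-90 halves: h = s·√3/2 = 44.14·1.73205/2 ≈ 76.4527/2 ≈ 38.2264
(b) Area = (√3/4)·s² = (√3/4)·44.14² = (√3/4)·1948.3396 ≈ 0.433013·1948.3396 ≈ 843.656

Height = 38.23, Area = 843.7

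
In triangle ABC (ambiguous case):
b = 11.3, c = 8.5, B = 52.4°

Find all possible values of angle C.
b/sin(B) = c/sin(C)  ⇒  sin(C) = c·sin(B)/b = 8.5·sin(52.4°)/11.3
sin(52.4°) ≈ 0.79229
sin(C) ≈ 8.5·0.79229/11.3 ≈ 6.73446/11.3 ≈ 0.59597
Candidate 1: C₁ = arcsin(0.59597) ≈ 36.5818°  →  A = 180° − 52.4° − 36.5818° ≈ 91.0182° > 0, valid
Candidate 2: C₂ = 180° − C₁ ≈ 143.418°  →  A = 180° − 52.4° − 143.418° ≈ -15.8182° ≤ 0, not a valid triangle

C = 36.58° (one solution)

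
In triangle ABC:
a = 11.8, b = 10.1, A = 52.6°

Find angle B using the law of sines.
a/sin(A) = b/sin(B)  ⇒  sin(B) = b·sin(A)/a = 10.1·sin(52.6°)/11.8
sin(52.6°) ≈ 0.794415
sin(B) ≈ 10.1·0.794415/11.8 ≈ 8.02359/11.8 ≈ 0.679965
B = arcsin(0.679965) ≈ 42.8409°
(Since b ≤ a we need B ≤ A, so the obtuse alternative 180° − 42.8409° ≈ 137.159° is rejected.)

B = 42.84°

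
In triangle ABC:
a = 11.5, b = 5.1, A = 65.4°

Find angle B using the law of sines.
a/sin(A) = b/sin(B)  ⇒  sin(B) = b·sin(A)/a = 5.1·sin(65.4°)/11.5
sin(65.4°) ≈ 0.909236
sin(B) ≈ 5.1·0.909236/11.5 ≈ 4.6371/11.5 ≈ 0.403226
B = arcsin(0.403226) ≈ 23.78°
(Since b ≤ a we need B ≤ A, so the obtuse alternative 180° − 23.78° ≈ 156.22° is rejected.)

B = 23.78°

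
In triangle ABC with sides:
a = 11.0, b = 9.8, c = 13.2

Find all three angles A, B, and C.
Law of cosines for each angle (a² = 121, b² = 96.04, c² = 174.24):
cos(A) = (b² + c² − a²)/(2bc) = (96.04 + 174.24 − 121)/(2·9.8·13.2) = 149.28/258.72 ≈ 0.576994  ⇒  A ≈ 54.7606°
cos(B) = (a² + c² − b²)/(2ac) = (121 + 174.24 − 96.04)/(2·11.0·13.2) = 199.2/290.4 ≈ 0.68595  ⇒  B ≈ 46.6896°
cos(C) = (a² + b² − c²)/(2ab) = (121 + 96.04 − 174.24)/(2·11.0·9.8) = 42.8/215.6 ≈ 0.198516  ⇒  C ≈ 78.5498°
Check: A + B + C ≈ 180°

A = 54.76°, B = 46.69°, C = 78.55°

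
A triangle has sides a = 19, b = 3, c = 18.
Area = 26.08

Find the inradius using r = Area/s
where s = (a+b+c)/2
s = (19 + 3 + 18)/2 = 40/2 = 20
r = Area/s = 26.08/20 ≈ 1.304

r = 1.304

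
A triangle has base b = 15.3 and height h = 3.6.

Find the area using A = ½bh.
A = ½·b·h = ½·15.3·3.6 = ½·55.08 = 27.54

Area = 27.54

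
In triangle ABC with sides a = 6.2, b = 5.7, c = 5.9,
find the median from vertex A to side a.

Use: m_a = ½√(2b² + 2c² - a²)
m_a = ½√(2·5.7² + 2·5.9² − 6.2²) = ½√(2·32.49 + 2·34.81 − 38.44) = ½√(64.98 + 69.62 − 38.44) = ½√96.16
√96.16 ≈ 9.80612, so m_a ≈ 4.90306

m_a = 4.903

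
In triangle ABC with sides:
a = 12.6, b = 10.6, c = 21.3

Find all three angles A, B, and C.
Law of cosines for each angle (a² = 158.76, b² = 112.36, c² = 453.69):
cos(A) = (b² + c² − a²)/(2bc) = (112.36 + 453.69 − 158.76)/(2·10.6·21.3) = 407.29/451.56 ≈ 0.901962  ⇒  A ≈ 25.5828°
cos(B) = (a² + c² − b²)/(2ac) = (158.76 + 453.69 − 112.36)/(2·12.6·21.3) = 500.09/536.76 ≈ 0.931683  ⇒  B ≈ 21.3013°
cos(C) = (a² + b² − c²)/(2ab) = (158.76 + 112.36 − 453.69)/(2·12.6·10.6) = -182.57/267.12 ≈ -0.683476  ⇒  C ≈ 133.116°
Check: A + B + C ≈ 180°

A = 25.58°, B = 21.3°, C = 133.1°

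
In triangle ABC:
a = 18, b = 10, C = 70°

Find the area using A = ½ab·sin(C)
A = ½·a·b·sin(C) = ½·18·10·sin(70°)
sin(70°) ≈ 0.939693
A ≈ ½·180·0.939693 = 90·0.939693 ≈ 84.5723

Area = 84.57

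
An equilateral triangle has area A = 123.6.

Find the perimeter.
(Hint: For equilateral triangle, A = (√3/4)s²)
A = (√3/4)s²  ⇒  s² = 4A/√3 = 4·123.6/√3 = 494.4/1.73205 ≈ 285.442
s ≈ √285.442 ≈ 16.895
Perimeter = 3s ≈ 3·16.895 ≈ 50.6851

Perimeter = 50.69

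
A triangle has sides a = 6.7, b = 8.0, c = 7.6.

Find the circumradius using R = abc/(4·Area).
First find the area with Heron's formula.
s = (6.7 + 8.0 + 7.6)/2 = 11.15
Area = √(s(s−a)(s−b)(s−c)) = √(11.15·4.45·3.15·3.55) ≈ √554.848 ≈ 23.5552
abc = 6.7·8.0·7.6 = 407.36
R = abc/(4·Area) ≈ 407.36/(4·23.5552) = 407.36/94.2208 ≈ 4.32346

R = 4.323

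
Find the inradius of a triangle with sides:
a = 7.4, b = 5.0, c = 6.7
r = Area/s where s is the semi-perimeter.
s = (7.4 + 5.0 + 6.7)/2 = 19.1/2 = 9.55
Area = √(s(s−a)(s−b)(s−c)) = √(9.55·2.15·4.55·2.85) ≈ √266.255 ≈ 16.3173
r ≈ 16.3173/9.55 ≈ 1.70862

r = 1.709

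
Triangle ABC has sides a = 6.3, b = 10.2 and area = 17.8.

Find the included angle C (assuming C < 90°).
Area = ½·a·b·sin(C)  ⇒  sin(C) = 2·Area/(a·b) = 2·17.8/(6.3·10.2) = 35.6/64.26 ≈ 0.553999
C = arcsin(0.553999) ≈ 33.6418° (taking the acute solution since C < 90°)

C = 33.64°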